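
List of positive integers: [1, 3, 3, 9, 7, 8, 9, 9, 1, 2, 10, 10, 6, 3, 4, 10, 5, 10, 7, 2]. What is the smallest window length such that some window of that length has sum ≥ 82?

13

add 1: running sum 1 < 82
add 3: running sum 4 < 82
add 3: running sum 7 < 82
add 9: running sum 16 < 82
add 7: running sum 23 < 82
add 8: running sum 31 < 82
add 9: running sum 40 < 82
add 9: running sum 49 < 82
add 1: running sum 50 < 82
add 2: running sum 52 < 82
add 10: running sum 62 < 82
add 10: running sum 72 < 82
add 6: running sum 78 < 82
add 3: running sum 81 < 82
end 14: [3, 3, 9, 7, 8, 9, 9, 1, 2, 10, 10, 6, 3, 4] sum 84, len 14
end 15: [9, 7, 8, 9, 9, 1, 2, 10, 10, 6, 3, 4, 10] sum 88, len 13
end 16: [7, 8, 9, 9, 1, 2, 10, 10, 6, 3, 4, 10, 5] sum 84, len 13
end 17: [8, 9, 9, 1, 2, 10, 10, 6, 3, 4, 10, 5, 10] sum 87, len 13
end 18: [9, 9, 1, 2, 10, 10, 6, 3, 4, 10, 5, 10, 7] sum 86, len 13
end 19: [9, 9, 1, 2, 10, 10, 6, 3, 4, 10, 5, 10, 7, 2] sum 88, len 14
Shortest qualifying length: 13.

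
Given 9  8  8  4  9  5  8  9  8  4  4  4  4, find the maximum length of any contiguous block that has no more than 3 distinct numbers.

7

Extend right; when distinct count exceeds 3, shrink from the left:
add 9: window [9] (1 distinct), len 1
add 8: window [9, 8] (2 distinct), len 2
add 8: window [9, 8, 8] (2 distinct), len 3
add 4: window [9, 8, 8, 4] (3 distinct), len 4
add 9: window [9, 8, 8, 4, 9] (3 distinct), len 5
add 5: window [4, 9, 5] (3 distinct), len 3
add 8: window [9, 5, 8] (3 distinct), len 3
add 9: window [9, 5, 8, 9] (3 distinct), len 4
add 8: window [9, 5, 8, 9, 8] (3 distinct), len 5
add 4: window [8, 9, 8, 4] (3 distinct), len 4
add 4: window [8, 9, 8, 4, 4] (3 distinct), len 5
add 4: window [8, 9, 8, 4, 4, 4] (3 distinct), len 6
add 4: window [8, 9, 8, 4, 4, 4, 4] (3 distinct), len 7
Longest length with ≤3 distinct: 7.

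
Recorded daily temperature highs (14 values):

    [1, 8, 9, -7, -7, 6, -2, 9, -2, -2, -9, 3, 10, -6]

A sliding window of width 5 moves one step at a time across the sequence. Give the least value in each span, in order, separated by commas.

Sliding a size-5 window across the 14 values:
[1, 8, 9, -7, -7] → min -7
[8, 9, -7, -7, 6] → min -7
[9, -7, -7, 6, -2] → min -7
[-7, -7, 6, -2, 9] → min -7
[-7, 6, -2, 9, -2] → min -7
[6, -2, 9, -2, -2] → min -2
[-2, 9, -2, -2, -9] → min -9
[9, -2, -2, -9, 3] → min -9
[-2, -2, -9, 3, 10] → min -9
[-2, -9, 3, 10, -6] → min -9

-7, -7, -7, -7, -7, -2, -9, -9, -9, -9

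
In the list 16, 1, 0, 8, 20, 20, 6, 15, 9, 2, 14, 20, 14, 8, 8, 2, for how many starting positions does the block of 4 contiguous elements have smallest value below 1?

[16, 1, 0, 8] → min 0  < 1 ✓
[1, 0, 8, 20] → min 0  < 1 ✓
[0, 8, 20, 20] → min 0  < 1 ✓
[8, 20, 20, 6] → min 6
[20, 20, 6, 15] → min 6
[20, 6, 15, 9] → min 6
[6, 15, 9, 2] → min 2
[15, 9, 2, 14] → min 2
[9, 2, 14, 20] → min 2
[2, 14, 20, 14] → min 2
[14, 20, 14, 8] → min 8
[20, 14, 8, 8] → min 8
[14, 8, 8, 2] → min 2
3 windows satisfy the condition.

3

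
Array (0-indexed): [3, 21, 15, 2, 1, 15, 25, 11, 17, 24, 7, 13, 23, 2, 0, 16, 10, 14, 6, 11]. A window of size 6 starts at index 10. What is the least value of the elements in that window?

0

Elements at indices 10..15: 7, 13, 23, 2, 0, 16
min(7, 13, 23, 2, 0, 16) = 0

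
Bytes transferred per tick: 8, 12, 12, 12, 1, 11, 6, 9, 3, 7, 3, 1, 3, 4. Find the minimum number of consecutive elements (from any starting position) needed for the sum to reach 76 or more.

10

Extend right; whenever the sum reaches 76, record the length and shrink from the left:
add 8: running sum 8 < 76
add 12: running sum 20 < 76
add 12: running sum 32 < 76
add 12: running sum 44 < 76
add 1: running sum 45 < 76
add 11: running sum 56 < 76
add 6: running sum 62 < 76
add 9: running sum 71 < 76
add 3: running sum 74 < 76
add 7: shortest ending here [8, 12, 12, 12, 1, 11, 6, 9, 3, 7] sum 81, len 10
add 3: shortest ending here [12, 12, 12, 1, 11, 6, 9, 3, 7, 3] sum 76, len 10
add 1: shortest ending here [12, 12, 12, 1, 11, 6, 9, 3, 7, 3, 1] sum 77, len 11
add 3: shortest ending here [12, 12, 12, 1, 11, 6, 9, 3, 7, 3, 1, 3] sum 80, len 12
add 4: shortest ending here [12, 12, 12, 1, 11, 6, 9, 3, 7, 3, 1, 3, 4] sum 84, len 13
Shortest qualifying length: 10.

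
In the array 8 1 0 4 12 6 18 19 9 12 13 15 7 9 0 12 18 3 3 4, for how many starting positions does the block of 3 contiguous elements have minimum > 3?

9

[8, 1, 0] → min 0
[1, 0, 4] → min 0
[0, 4, 12] → min 0
[4, 12, 6] → min 4  > 3 ✓
[12, 6, 18] → min 6  > 3 ✓
[6, 18, 19] → min 6  > 3 ✓
[18, 19, 9] → min 9  > 3 ✓
[19, 9, 12] → min 9  > 3 ✓
[9, 12, 13] → min 9  > 3 ✓
[12, 13, 15] → min 12  > 3 ✓
[13, 15, 7] → min 7  > 3 ✓
[15, 7, 9] → min 7  > 3 ✓
[7, 9, 0] → min 0
[9, 0, 12] → min 0
[0, 12, 18] → min 0
[12, 18, 3] → min 3
[18, 3, 3] → min 3
[3, 3, 4] → min 3
9 windows satisfy the condition.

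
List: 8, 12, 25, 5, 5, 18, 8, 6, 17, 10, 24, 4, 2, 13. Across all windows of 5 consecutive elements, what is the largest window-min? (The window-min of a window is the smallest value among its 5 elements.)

[8, 12, 25, 5, 5] → min 5
[12, 25, 5, 5, 18] → min 5
[25, 5, 5, 18, 8] → min 5
[5, 5, 18, 8, 6] → min 5
[5, 18, 8, 6, 17] → min 5
[18, 8, 6, 17, 10] → min 6
[8, 6, 17, 10, 24] → min 6
[6, 17, 10, 24, 4] → min 4
[17, 10, 24, 4, 2] → min 2
[10, 24, 4, 2, 13] → min 2
Largest of these is 6.

6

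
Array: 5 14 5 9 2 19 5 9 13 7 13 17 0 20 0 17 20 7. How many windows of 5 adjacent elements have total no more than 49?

(5, 14, 5, 9, 2) → sum 35  ≤ 49 ✓
(14, 5, 9, 2, 19) → sum 49  ≤ 49 ✓
(5, 9, 2, 19, 5) → sum 40  ≤ 49 ✓
(9, 2, 19, 5, 9) → sum 44  ≤ 49 ✓
(2, 19, 5, 9, 13) → sum 48  ≤ 49 ✓
(19, 5, 9, 13, 7) → sum 53
(5, 9, 13, 7, 13) → sum 47  ≤ 49 ✓
(9, 13, 7, 13, 17) → sum 59
(13, 7, 13, 17, 0) → sum 50
(7, 13, 17, 0, 20) → sum 57
(13, 17, 0, 20, 0) → sum 50
(17, 0, 20, 0, 17) → sum 54
(0, 20, 0, 17, 20) → sum 57
(20, 0, 17, 20, 7) → sum 64
6 windows satisfy the condition.

6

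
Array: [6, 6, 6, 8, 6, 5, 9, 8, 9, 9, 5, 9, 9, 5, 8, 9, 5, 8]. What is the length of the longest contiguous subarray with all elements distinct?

add 6: [6] len 1
add 6 (repeat 6, move left end past it): [6] len 1
add 6 (repeat 6, move left end past it): [6] len 1
add 8: [6, 8] len 2
add 6 (repeat 6, move left end past it): [8, 6] len 2
add 5: [8, 6, 5] len 3
add 9: [8, 6, 5, 9] len 4
add 8 (repeat 8, move left end past it): [6, 5, 9, 8] len 4
add 9 (repeat 9, move left end past it): [8, 9] len 2
add 9 (repeat 9, move left end past it): [9] len 1
add 5: [9, 5] len 2
add 9 (repeat 9, move left end past it): [5, 9] len 2
add 9 (repeat 9, move left end past it): [9] len 1
add 5: [9, 5] len 2
add 8: [9, 5, 8] len 3
add 9 (repeat 9, move left end past it): [5, 8, 9] len 3
add 5 (repeat 5, move left end past it): [8, 9, 5] len 3
add 8 (repeat 8, move left end past it): [9, 5, 8] len 3
Longest all-distinct length: 4.

4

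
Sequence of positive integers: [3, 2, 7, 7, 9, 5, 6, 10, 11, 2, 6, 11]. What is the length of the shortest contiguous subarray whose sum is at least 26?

add 3: running sum 3 < 26
add 2: running sum 5 < 26
add 7: running sum 12 < 26
add 7: running sum 19 < 26
add 9: shortest ending here [3, 2, 7, 7, 9] sum 28, len 5
add 5: shortest ending here [7, 7, 9, 5] sum 28, len 4
add 6: shortest ending here [7, 9, 5, 6] sum 27, len 4
add 10: shortest ending here [9, 5, 6, 10] sum 30, len 4
add 11: shortest ending here [6, 10, 11] sum 27, len 3
add 2: shortest ending here [6, 10, 11, 2] sum 29, len 4
add 6: shortest ending here [10, 11, 2, 6] sum 29, len 4
add 11: shortest ending here [11, 2, 6, 11] sum 30, len 4
Shortest qualifying length: 3.

3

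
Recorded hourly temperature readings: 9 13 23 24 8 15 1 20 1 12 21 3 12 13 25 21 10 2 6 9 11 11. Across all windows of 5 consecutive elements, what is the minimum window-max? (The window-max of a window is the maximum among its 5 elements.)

11

[9, 13, 23, 24, 8] → max 24
[13, 23, 24, 8, 15] → max 24
[23, 24, 8, 15, 1] → max 24
[24, 8, 15, 1, 20] → max 24
[8, 15, 1, 20, 1] → max 20
[15, 1, 20, 1, 12] → max 20
[1, 20, 1, 12, 21] → max 21
[20, 1, 12, 21, 3] → max 21
[1, 12, 21, 3, 12] → max 21
[12, 21, 3, 12, 13] → max 21
[21, 3, 12, 13, 25] → max 25
[3, 12, 13, 25, 21] → max 25
[12, 13, 25, 21, 10] → max 25
[13, 25, 21, 10, 2] → max 25
[25, 21, 10, 2, 6] → max 25
[21, 10, 2, 6, 9] → max 21
[10, 2, 6, 9, 11] → max 11
[2, 6, 9, 11, 11] → max 11
Minimum of these is 11.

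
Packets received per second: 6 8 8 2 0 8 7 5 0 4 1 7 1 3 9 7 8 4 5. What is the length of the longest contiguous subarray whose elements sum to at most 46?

→ 6: sum 6, len 1
→ 8: sum 14, len 2
→ 8: sum 22, len 3
→ 2: sum 24, len 4
→ 0: sum 24, len 5
→ 8: sum 32, len 6
→ 7: sum 39, len 7
→ 5: sum 44, len 8
→ 0: sum 44, len 9
→ 4 (dropped 6): sum 42, len 9
→ 1: sum 43, len 10
→ 7 (dropped 8): sum 42, len 10
→ 1: sum 43, len 11
→ 3: sum 46, len 12
→ 9 (dropped 8, 2): sum 45, len 11
→ 7 (dropped 0, 8): sum 44, len 10
→ 8 (dropped 7): sum 45, len 10
→ 4 (dropped 5): sum 44, len 10
→ 5 (dropped 0, 4): sum 45, len 9
Longest length seen: 12.

12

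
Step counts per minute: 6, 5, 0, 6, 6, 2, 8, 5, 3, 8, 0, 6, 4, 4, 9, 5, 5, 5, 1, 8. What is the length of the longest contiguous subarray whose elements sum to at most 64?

14

Extend to the right; shrink from the left whenever the sum exceeds 64:
[6] sum 6 len 1
[6, 5] sum 11 len 2
[6, 5, 0] sum 11 len 3
[6, 5, 0, 6] sum 17 len 4
[6, 5, 0, 6, 6] sum 23 len 5
[6, 5, 0, 6, 6, 2] sum 25 len 6
[6, 5, 0, 6, 6, 2, 8] sum 33 len 7
[6, 5, 0, 6, 6, 2, 8, 5] sum 38 len 8
[6, 5, 0, 6, 6, 2, 8, 5, 3] sum 41 len 9
[6, 5, 0, 6, 6, 2, 8, 5, 3, 8] sum 49 len 10
[6, 5, 0, 6, 6, 2, 8, 5, 3, 8, 0] sum 49 len 11
[6, 5, 0, 6, 6, 2, 8, 5, 3, 8, 0, 6] sum 55 len 12
[6, 5, 0, 6, 6, 2, 8, 5, 3, 8, 0, 6, 4] sum 59 len 13
[6, 5, 0, 6, 6, 2, 8, 5, 3, 8, 0, 6, 4, 4] sum 63 len 14
[0, 6, 6, 2, 8, 5, 3, 8, 0, 6, 4, 4, 9] sum 61 len 13
[6, 2, 8, 5, 3, 8, 0, 6, 4, 4, 9, 5] sum 60 len 12
[2, 8, 5, 3, 8, 0, 6, 4, 4, 9, 5, 5] sum 59 len 12
[2, 8, 5, 3, 8, 0, 6, 4, 4, 9, 5, 5, 5] sum 64 len 13
[8, 5, 3, 8, 0, 6, 4, 4, 9, 5, 5, 5, 1] sum 63 len 13
[5, 3, 8, 0, 6, 4, 4, 9, 5, 5, 5, 1, 8] sum 63 len 13
Longest length seen: 14.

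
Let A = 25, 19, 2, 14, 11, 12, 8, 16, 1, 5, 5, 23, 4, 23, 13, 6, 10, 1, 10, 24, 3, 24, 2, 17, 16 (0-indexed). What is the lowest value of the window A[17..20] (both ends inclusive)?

Elements at indices 17..20: 1, 10, 24, 3
min(1, 10, 24, 3) = 1

1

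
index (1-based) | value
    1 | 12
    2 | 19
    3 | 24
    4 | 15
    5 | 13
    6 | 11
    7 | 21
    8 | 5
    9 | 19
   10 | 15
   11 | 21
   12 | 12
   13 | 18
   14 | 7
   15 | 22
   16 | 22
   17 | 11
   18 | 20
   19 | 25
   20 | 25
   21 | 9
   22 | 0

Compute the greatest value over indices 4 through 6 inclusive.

15

Elements at indices 4..6: 15, 13, 11
max(15, 13, 11) = 15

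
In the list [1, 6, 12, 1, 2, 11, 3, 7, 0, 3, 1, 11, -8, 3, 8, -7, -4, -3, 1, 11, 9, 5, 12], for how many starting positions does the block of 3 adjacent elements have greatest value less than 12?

(1, 6, 12) → max 12
(6, 12, 1) → max 12
(12, 1, 2) → max 12
(1, 2, 11) → max 11  < 12 ✓
(2, 11, 3) → max 11  < 12 ✓
(11, 3, 7) → max 11  < 12 ✓
(3, 7, 0) → max 7  < 12 ✓
(7, 0, 3) → max 7  < 12 ✓
(0, 3, 1) → max 3  < 12 ✓
(3, 1, 11) → max 11  < 12 ✓
(1, 11, -8) → max 11  < 12 ✓
(11, -8, 3) → max 11  < 12 ✓
(-8, 3, 8) → max 8  < 12 ✓
(3, 8, -7) → max 8  < 12 ✓
(8, -7, -4) → max 8  < 12 ✓
(-7, -4, -3) → max -3  < 12 ✓
(-4, -3, 1) → max 1  < 12 ✓
(-3, 1, 11) → max 11  < 12 ✓
(1, 11, 9) → max 11  < 12 ✓
(11, 9, 5) → max 11  < 12 ✓
(9, 5, 12) → max 12
17 windows satisfy the condition.

17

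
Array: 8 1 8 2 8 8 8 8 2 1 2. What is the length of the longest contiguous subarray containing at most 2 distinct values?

Extend right; when distinct count exceeds 2, shrink from the left:
add 8: window [8] (1 distinct), len 1
add 1: window [8, 1] (2 distinct), len 2
add 8: window [8, 1, 8] (2 distinct), len 3
add 2: window [8, 2] (2 distinct), len 2
add 8: window [8, 2, 8] (2 distinct), len 3
add 8: window [8, 2, 8, 8] (2 distinct), len 4
add 8: window [8, 2, 8, 8, 8] (2 distinct), len 5
add 8: window [8, 2, 8, 8, 8, 8] (2 distinct), len 6
add 2: window [8, 2, 8, 8, 8, 8, 2] (2 distinct), len 7
add 1: window [2, 1] (2 distinct), len 2
add 2: window [2, 1, 2] (2 distinct), len 3
Longest length with ≤2 distinct: 7.

7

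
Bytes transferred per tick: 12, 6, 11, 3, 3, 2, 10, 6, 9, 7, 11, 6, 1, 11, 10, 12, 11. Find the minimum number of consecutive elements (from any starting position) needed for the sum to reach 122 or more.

add 12: running sum 12 < 122
add 6: running sum 18 < 122
add 11: running sum 29 < 122
add 3: running sum 32 < 122
add 3: running sum 35 < 122
add 2: running sum 37 < 122
add 10: running sum 47 < 122
add 6: running sum 53 < 122
add 9: running sum 62 < 122
add 7: running sum 69 < 122
add 11: running sum 80 < 122
add 6: running sum 86 < 122
add 1: running sum 87 < 122
add 11: running sum 98 < 122
add 10: running sum 108 < 122
add 12: running sum 120 < 122
end 16: [12, 6, 11, 3, 3, 2, 10, 6, 9, 7, 11, 6, 1, 11, 10, 12, 11] sum 131, len 17
Shortest qualifying length: 17.

17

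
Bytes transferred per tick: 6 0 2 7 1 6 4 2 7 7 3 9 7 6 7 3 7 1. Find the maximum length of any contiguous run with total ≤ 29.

add 6: [6] sum 6, len 1
add 0: [6, 0] sum 6, len 2
add 2: [6, 0, 2] sum 8, len 3
add 7: [6, 0, 2, 7] sum 15, len 4
add 1: [6, 0, 2, 7, 1] sum 16, len 5
add 6: [6, 0, 2, 7, 1, 6] sum 22, len 6
add 4: [6, 0, 2, 7, 1, 6, 4] sum 26, len 7
add 2: [6, 0, 2, 7, 1, 6, 4, 2] sum 28, len 8
add 7: [0, 2, 7, 1, 6, 4, 2, 7] sum 29, len 8
add 7: [1, 6, 4, 2, 7, 7] sum 27, len 6
add 3: [6, 4, 2, 7, 7, 3] sum 29, len 6
add 9: [2, 7, 7, 3, 9] sum 28, len 5
add 7: [7, 3, 9, 7] sum 26, len 4
add 6: [3, 9, 7, 6] sum 25, len 4
add 7: [9, 7, 6, 7] sum 29, len 4
add 3: [7, 6, 7, 3] sum 23, len 4
add 7: [6, 7, 3, 7] sum 23, len 4
add 1: [6, 7, 3, 7, 1] sum 24, len 5
Longest length seen: 8.

8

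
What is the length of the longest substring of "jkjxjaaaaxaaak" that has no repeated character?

3

[j] len 1
[j, k] len 2
[k, j] len 2
[k, j, x] len 3
[x, j] len 2
[x, j, a] len 3
[a] len 1
[a] len 1
[a] len 1
[a, x] len 2
[x, a] len 2
[a] len 1
[a] len 1
[a, k] len 2
Longest all-distinct length: 3.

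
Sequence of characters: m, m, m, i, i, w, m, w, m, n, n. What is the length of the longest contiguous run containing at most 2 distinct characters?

5

Extend right; when distinct count exceeds 2, shrink from the left:
add m: window [m] (1 distinct), len 1
add m: window [m, m] (1 distinct), len 2
add m: window [m, m, m] (1 distinct), len 3
add i: window [m, m, m, i] (2 distinct), len 4
add i: window [m, m, m, i, i] (2 distinct), len 5
add w: window [i, i, w] (2 distinct), len 3
add m: window [w, m] (2 distinct), len 2
add w: window [w, m, w] (2 distinct), len 3
add m: window [w, m, w, m] (2 distinct), len 4
add n: window [m, n] (2 distinct), len 2
add n: window [m, n, n] (2 distinct), len 3
Longest length with ≤2 distinct: 5.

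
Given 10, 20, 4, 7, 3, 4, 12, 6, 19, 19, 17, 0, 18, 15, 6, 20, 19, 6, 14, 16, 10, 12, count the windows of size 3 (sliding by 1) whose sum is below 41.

[10, 20, 4] → sum 34  < 41 ✓
[20, 4, 7] → sum 31  < 41 ✓
[4, 7, 3] → sum 14  < 41 ✓
[7, 3, 4] → sum 14  < 41 ✓
[3, 4, 12] → sum 19  < 41 ✓
[4, 12, 6] → sum 22  < 41 ✓
[12, 6, 19] → sum 37  < 41 ✓
[6, 19, 19] → sum 44
[19, 19, 17] → sum 55
[19, 17, 0] → sum 36  < 41 ✓
[17, 0, 18] → sum 35  < 41 ✓
[0, 18, 15] → sum 33  < 41 ✓
[18, 15, 6] → sum 39  < 41 ✓
[15, 6, 20] → sum 41
[6, 20, 19] → sum 45
[20, 19, 6] → sum 45
[19, 6, 14] → sum 39  < 41 ✓
[6, 14, 16] → sum 36  < 41 ✓
[14, 16, 10] → sum 40  < 41 ✓
[16, 10, 12] → sum 38  < 41 ✓
15 windows satisfy the condition.

15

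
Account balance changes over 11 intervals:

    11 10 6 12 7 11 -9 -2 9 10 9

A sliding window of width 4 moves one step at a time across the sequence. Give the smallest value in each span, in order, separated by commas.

6, 6, 6, -9, -9, -9, -9, -2

11 10 6 12 → min 6
10 6 12 7 → min 6
6 12 7 11 → min 6
12 7 11 -9 → min -9
7 11 -9 -2 → min -9
11 -9 -2 9 → min -9
-9 -2 9 10 → min -9
-2 9 10 9 → min -2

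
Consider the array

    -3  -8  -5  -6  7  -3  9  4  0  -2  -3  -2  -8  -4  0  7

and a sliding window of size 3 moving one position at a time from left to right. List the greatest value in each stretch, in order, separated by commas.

(-3, -8, -5) → max -3
(-8, -5, -6) → max -5
(-5, -6, 7) → max 7
(-6, 7, -3) → max 7
(7, -3, 9) → max 9
(-3, 9, 4) → max 9
(9, 4, 0) → max 9
(4, 0, -2) → max 4
(0, -2, -3) → max 0
(-2, -3, -2) → max -2
(-3, -2, -8) → max -2
(-2, -8, -4) → max -2
(-8, -4, 0) → max 0
(-4, 0, 7) → max 7

-3, -5, 7, 7, 9, 9, 9, 4, 0, -2, -2, -2, 0, 7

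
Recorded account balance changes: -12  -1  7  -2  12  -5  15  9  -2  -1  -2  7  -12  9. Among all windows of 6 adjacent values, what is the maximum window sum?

Each size-6 window and its sum:
[-12, -1, 7, -2, 12, -5] → sum -1
[-1, 7, -2, 12, -5, 15] → sum 26
[7, -2, 12, -5, 15, 9] → sum 36
[-2, 12, -5, 15, 9, -2] → sum 27
[12, -5, 15, 9, -2, -1] → sum 28
[-5, 15, 9, -2, -1, -2] → sum 14
[15, 9, -2, -1, -2, 7] → sum 26
[9, -2, -1, -2, 7, -12] → sum -1
[-2, -1, -2, 7, -12, 9] → sum -1
Maximum of these is 36.

36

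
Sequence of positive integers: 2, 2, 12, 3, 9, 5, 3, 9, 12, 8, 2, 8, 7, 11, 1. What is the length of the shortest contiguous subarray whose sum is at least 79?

12

Extend right; whenever the sum reaches 79, record the length and shrink from the left:
add 2: running sum 2 < 79
add 2: running sum 4 < 79
add 12: running sum 16 < 79
add 3: running sum 19 < 79
add 9: running sum 28 < 79
add 5: running sum 33 < 79
add 3: running sum 36 < 79
add 9: running sum 45 < 79
add 12: running sum 57 < 79
add 8: running sum 65 < 79
add 2: running sum 67 < 79
add 8: running sum 75 < 79
add 7: shortest ending here [2, 12, 3, 9, 5, 3, 9, 12, 8, 2, 8, 7] sum 80, len 12
add 11: shortest ending here [12, 3, 9, 5, 3, 9, 12, 8, 2, 8, 7, 11] sum 89, len 12
add 1: shortest ending here [12, 3, 9, 5, 3, 9, 12, 8, 2, 8, 7, 11, 1] sum 90, len 13
Shortest qualifying length: 12.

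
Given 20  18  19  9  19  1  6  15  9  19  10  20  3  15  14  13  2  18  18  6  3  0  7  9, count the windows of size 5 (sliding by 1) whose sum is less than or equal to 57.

10

20 18 19 9 19 → sum 85
18 19 9 19 1 → sum 66
19 9 19 1 6 → sum 54  ≤ 57 ✓
9 19 1 6 15 → sum 50  ≤ 57 ✓
19 1 6 15 9 → sum 50  ≤ 57 ✓
1 6 15 9 19 → sum 50  ≤ 57 ✓
6 15 9 19 10 → sum 59
15 9 19 10 20 → sum 73
9 19 10 20 3 → sum 61
19 10 20 3 15 → sum 67
10 20 3 15 14 → sum 62
20 3 15 14 13 → sum 65
3 15 14 13 2 → sum 47  ≤ 57 ✓
15 14 13 2 18 → sum 62
14 13 2 18 18 → sum 65
13 2 18 18 6 → sum 57  ≤ 57 ✓
2 18 18 6 3 → sum 47  ≤ 57 ✓
18 18 6 3 0 → sum 45  ≤ 57 ✓
18 6 3 0 7 → sum 34  ≤ 57 ✓
6 3 0 7 9 → sum 25  ≤ 57 ✓
10 windows satisfy the condition.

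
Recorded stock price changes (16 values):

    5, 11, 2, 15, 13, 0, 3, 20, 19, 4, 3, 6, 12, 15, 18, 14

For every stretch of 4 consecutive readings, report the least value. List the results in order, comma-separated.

Sliding a size-4 window across the 16 values:
5 11 2 15 → min 2
11 2 15 13 → min 2
2 15 13 0 → min 0
15 13 0 3 → min 0
13 0 3 20 → min 0
0 3 20 19 → min 0
3 20 19 4 → min 3
20 19 4 3 → min 3
19 4 3 6 → min 3
4 3 6 12 → min 3
3 6 12 15 → min 3
6 12 15 18 → min 6
12 15 18 14 → min 12

2, 2, 0, 0, 0, 0, 3, 3, 3, 3, 3, 6, 12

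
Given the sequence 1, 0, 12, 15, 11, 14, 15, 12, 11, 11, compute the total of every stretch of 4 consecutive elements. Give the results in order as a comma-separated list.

[1, 0, 12, 15] → sum 28
[0, 12, 15, 11] → sum 38
[12, 15, 11, 14] → sum 52
[15, 11, 14, 15] → sum 55
[11, 14, 15, 12] → sum 52
[14, 15, 12, 11] → sum 52
[15, 12, 11, 11] → sum 49

28, 38, 52, 55, 52, 52, 49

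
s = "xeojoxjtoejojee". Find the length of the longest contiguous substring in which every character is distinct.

5

[x] len 1
[x, e] len 2
[x, e, o] len 3
[x, e, o, j] len 4
[j, o] len 2
[j, o, x] len 3
[o, x, j] len 3
[o, x, j, t] len 4
[x, j, t, o] len 4
[x, j, t, o, e] len 5
[t, o, e, j] len 4
[e, j, o] len 3
[o, j] len 2
[o, j, e] len 3
[e] len 1
Longest all-distinct length: 5.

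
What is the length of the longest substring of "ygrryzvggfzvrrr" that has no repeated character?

add y: [y] len 1
add g: [y, g] len 2
add r: [y, g, r] len 3
add r (repeat r, move left end past it): [r] len 1
add y: [r, y] len 2
add z: [r, y, z] len 3
add v: [r, y, z, v] len 4
add g: [r, y, z, v, g] len 5
add g (repeat g, move left end past it): [g] len 1
add f: [g, f] len 2
add z: [g, f, z] len 3
add v: [g, f, z, v] len 4
add r: [g, f, z, v, r] len 5
add r (repeat r, move left end past it): [r] len 1
add r (repeat r, move left end past it): [r] len 1
Longest all-distinct length: 5.

5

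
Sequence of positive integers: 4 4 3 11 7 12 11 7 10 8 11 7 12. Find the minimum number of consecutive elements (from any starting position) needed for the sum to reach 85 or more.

9

add 4: running sum 4 < 85
add 4: running sum 8 < 85
add 3: running sum 11 < 85
add 11: running sum 22 < 85
add 7: running sum 29 < 85
add 12: running sum 41 < 85
add 11: running sum 52 < 85
add 7: running sum 59 < 85
add 10: running sum 69 < 85
add 8: running sum 77 < 85
end 10: [4, 4, 3, 11, 7, 12, 11, 7, 10, 8, 11] sum 88, len 11
end 11: [3, 11, 7, 12, 11, 7, 10, 8, 11, 7] sum 87, len 10
end 12: [7, 12, 11, 7, 10, 8, 11, 7, 12] sum 85, len 9
Shortest qualifying length: 9.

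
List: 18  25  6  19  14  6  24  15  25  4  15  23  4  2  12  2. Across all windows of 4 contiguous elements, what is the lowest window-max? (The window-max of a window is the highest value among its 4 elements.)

12

(18, 25, 6, 19) → max 25
(25, 6, 19, 14) → max 25
(6, 19, 14, 6) → max 19
(19, 14, 6, 24) → max 24
(14, 6, 24, 15) → max 24
(6, 24, 15, 25) → max 25
(24, 15, 25, 4) → max 25
(15, 25, 4, 15) → max 25
(25, 4, 15, 23) → max 25
(4, 15, 23, 4) → max 23
(15, 23, 4, 2) → max 23
(23, 4, 2, 12) → max 23
(4, 2, 12, 2) → max 12
Lowest of these is 12.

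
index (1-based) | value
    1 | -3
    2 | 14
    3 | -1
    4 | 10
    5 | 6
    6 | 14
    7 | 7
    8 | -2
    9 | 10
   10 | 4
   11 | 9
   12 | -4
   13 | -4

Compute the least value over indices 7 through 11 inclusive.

-2

Elements at indices 7..11: 7, -2, 10, 4, 9
min(7, -2, 10, 4, 9) = -2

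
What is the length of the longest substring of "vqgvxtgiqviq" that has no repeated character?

6

add v: [v] len 1
add q: [v, q] len 2
add g: [v, q, g] len 3
add v (repeat v, move left end past it): [q, g, v] len 3
add x: [q, g, v, x] len 4
add t: [q, g, v, x, t] len 5
add g (repeat g, move left end past it): [v, x, t, g] len 4
add i: [v, x, t, g, i] len 5
add q: [v, x, t, g, i, q] len 6
add v (repeat v, move left end past it): [x, t, g, i, q, v] len 6
add i (repeat i, move left end past it): [q, v, i] len 3
add q (repeat q, move left end past it): [v, i, q] len 3
Longest all-distinct length: 6.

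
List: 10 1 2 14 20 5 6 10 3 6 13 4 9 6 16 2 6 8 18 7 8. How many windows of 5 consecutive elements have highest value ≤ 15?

5

[10, 1, 2, 14, 20] → max 20
[1, 2, 14, 20, 5] → max 20
[2, 14, 20, 5, 6] → max 20
[14, 20, 5, 6, 10] → max 20
[20, 5, 6, 10, 3] → max 20
[5, 6, 10, 3, 6] → max 10  ≤ 15 ✓
[6, 10, 3, 6, 13] → max 13  ≤ 15 ✓
[10, 3, 6, 13, 4] → max 13  ≤ 15 ✓
[3, 6, 13, 4, 9] → max 13  ≤ 15 ✓
[6, 13, 4, 9, 6] → max 13  ≤ 15 ✓
[13, 4, 9, 6, 16] → max 16
[4, 9, 6, 16, 2] → max 16
[9, 6, 16, 2, 6] → max 16
[6, 16, 2, 6, 8] → max 16
[16, 2, 6, 8, 18] → max 18
[2, 6, 8, 18, 7] → max 18
[6, 8, 18, 7, 8] → max 18
5 windows satisfy the condition.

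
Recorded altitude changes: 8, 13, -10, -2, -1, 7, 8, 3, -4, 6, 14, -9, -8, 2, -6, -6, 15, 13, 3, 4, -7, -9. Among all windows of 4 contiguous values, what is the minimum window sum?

-21

(8, 13, -10, -2) → sum 9
(13, -10, -2, -1) → sum 0
(-10, -2, -1, 7) → sum -6
(-2, -1, 7, 8) → sum 12
(-1, 7, 8, 3) → sum 17
(7, 8, 3, -4) → sum 14
(8, 3, -4, 6) → sum 13
(3, -4, 6, 14) → sum 19
(-4, 6, 14, -9) → sum 7
(6, 14, -9, -8) → sum 3
(14, -9, -8, 2) → sum -1
(-9, -8, 2, -6) → sum -21
(-8, 2, -6, -6) → sum -18
(2, -6, -6, 15) → sum 5
(-6, -6, 15, 13) → sum 16
(-6, 15, 13, 3) → sum 25
(15, 13, 3, 4) → sum 35
(13, 3, 4, -7) → sum 13
(3, 4, -7, -9) → sum -9
Minimum of these is -21.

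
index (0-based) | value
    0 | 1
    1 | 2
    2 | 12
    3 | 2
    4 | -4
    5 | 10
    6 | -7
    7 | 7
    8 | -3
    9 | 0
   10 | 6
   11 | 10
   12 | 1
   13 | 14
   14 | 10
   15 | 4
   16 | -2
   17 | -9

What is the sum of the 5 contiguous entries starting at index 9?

31

Elements at indices 9..13: 0, 6, 10, 1, 14
sum(0, 6, 10, 1, 14) = 31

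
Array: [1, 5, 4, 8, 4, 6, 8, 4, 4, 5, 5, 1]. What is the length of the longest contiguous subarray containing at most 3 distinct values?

7

add 1: window [1] (1 distinct), len 1
add 5: window [1, 5] (2 distinct), len 2
add 4: window [1, 5, 4] (3 distinct), len 3
add 8: window [5, 4, 8] (3 distinct), len 3
add 4: window [5, 4, 8, 4] (3 distinct), len 4
add 6: window [4, 8, 4, 6] (3 distinct), len 4
add 8: window [4, 8, 4, 6, 8] (3 distinct), len 5
add 4: window [4, 8, 4, 6, 8, 4] (3 distinct), len 6
add 4: window [4, 8, 4, 6, 8, 4, 4] (3 distinct), len 7
add 5: window [8, 4, 4, 5] (3 distinct), len 4
add 5: window [8, 4, 4, 5, 5] (3 distinct), len 5
add 1: window [4, 4, 5, 5, 1] (3 distinct), len 5
Longest length with ≤3 distinct: 7.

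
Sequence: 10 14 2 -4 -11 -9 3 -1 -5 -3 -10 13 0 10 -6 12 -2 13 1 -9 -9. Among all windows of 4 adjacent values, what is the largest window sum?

Each size-4 window and its sum:
(10, 14, 2, -4) → sum 22
(14, 2, -4, -11) → sum 1
(2, -4, -11, -9) → sum -22
(-4, -11, -9, 3) → sum -21
(-11, -9, 3, -1) → sum -18
(-9, 3, -1, -5) → sum -12
(3, -1, -5, -3) → sum -6
(-1, -5, -3, -10) → sum -19
(-5, -3, -10, 13) → sum -5
(-3, -10, 13, 0) → sum 0
(-10, 13, 0, 10) → sum 13
(13, 0, 10, -6) → sum 17
(0, 10, -6, 12) → sum 16
(10, -6, 12, -2) → sum 14
(-6, 12, -2, 13) → sum 17
(12, -2, 13, 1) → sum 24
(-2, 13, 1, -9) → sum 3
(13, 1, -9, -9) → sum -4
Largest of these is 24.

24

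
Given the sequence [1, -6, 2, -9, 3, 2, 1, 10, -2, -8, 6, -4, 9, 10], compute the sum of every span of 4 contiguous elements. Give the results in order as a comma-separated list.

-12, -10, -2, -3, 16, 11, 1, 6, -8, 3, 21

Sliding a size-4 window across the 14 values:
1 -6 2 -9 → sum -12
-6 2 -9 3 → sum -10
2 -9 3 2 → sum -2
-9 3 2 1 → sum -3
3 2 1 10 → sum 16
2 1 10 -2 → sum 11
1 10 -2 -8 → sum 1
10 -2 -8 6 → sum 6
-2 -8 6 -4 → sum -8
-8 6 -4 9 → sum 3
6 -4 9 10 → sum 21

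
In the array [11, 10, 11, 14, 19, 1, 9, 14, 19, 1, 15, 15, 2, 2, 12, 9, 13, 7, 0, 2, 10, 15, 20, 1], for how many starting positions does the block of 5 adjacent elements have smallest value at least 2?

11 10 11 14 19 → min 10  ≥ 2 ✓
10 11 14 19 1 → min 1
11 14 19 1 9 → min 1
14 19 1 9 14 → min 1
19 1 9 14 19 → min 1
1 9 14 19 1 → min 1
9 14 19 1 15 → min 1
14 19 1 15 15 → min 1
19 1 15 15 2 → min 1
1 15 15 2 2 → min 1
15 15 2 2 12 → min 2  ≥ 2 ✓
15 2 2 12 9 → min 2  ≥ 2 ✓
2 2 12 9 13 → min 2  ≥ 2 ✓
2 12 9 13 7 → min 2  ≥ 2 ✓
12 9 13 7 0 → min 0
9 13 7 0 2 → min 0
13 7 0 2 10 → min 0
7 0 2 10 15 → min 0
0 2 10 15 20 → min 0
2 10 15 20 1 → min 1
5 windows satisfy the condition.

5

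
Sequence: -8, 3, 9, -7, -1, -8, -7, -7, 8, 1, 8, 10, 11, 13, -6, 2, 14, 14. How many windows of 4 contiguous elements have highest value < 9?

5

[-8, 3, 9, -7] → max 9
[3, 9, -7, -1] → max 9
[9, -7, -1, -8] → max 9
[-7, -1, -8, -7] → max -1  < 9 ✓
[-1, -8, -7, -7] → max -1  < 9 ✓
[-8, -7, -7, 8] → max 8  < 9 ✓
[-7, -7, 8, 1] → max 8  < 9 ✓
[-7, 8, 1, 8] → max 8  < 9 ✓
[8, 1, 8, 10] → max 10
[1, 8, 10, 11] → max 11
[8, 10, 11, 13] → max 13
[10, 11, 13, -6] → max 13
[11, 13, -6, 2] → max 13
[13, -6, 2, 14] → max 14
[-6, 2, 14, 14] → max 14
5 windows satisfy the condition.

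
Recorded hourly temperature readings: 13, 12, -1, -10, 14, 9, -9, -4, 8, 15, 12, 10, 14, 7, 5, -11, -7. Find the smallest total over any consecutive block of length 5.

(13, 12, -1, -10, 14) → sum 28
(12, -1, -10, 14, 9) → sum 24
(-1, -10, 14, 9, -9) → sum 3
(-10, 14, 9, -9, -4) → sum 0
(14, 9, -9, -4, 8) → sum 18
(9, -9, -4, 8, 15) → sum 19
(-9, -4, 8, 15, 12) → sum 22
(-4, 8, 15, 12, 10) → sum 41
(8, 15, 12, 10, 14) → sum 59
(15, 12, 10, 14, 7) → sum 58
(12, 10, 14, 7, 5) → sum 48
(10, 14, 7, 5, -11) → sum 25
(14, 7, 5, -11, -7) → sum 8
Smallest of these is 0.

0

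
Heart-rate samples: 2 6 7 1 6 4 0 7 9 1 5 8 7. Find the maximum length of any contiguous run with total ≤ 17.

add 2: [2] sum 2, len 1
add 6: [2, 6] sum 8, len 2
add 7: [2, 6, 7] sum 15, len 3
add 1: [2, 6, 7, 1] sum 16, len 4
add 6: [7, 1, 6] sum 14, len 3
add 4: [1, 6, 4] sum 11, len 3
add 0: [1, 6, 4, 0] sum 11, len 4
add 7: [6, 4, 0, 7] sum 17, len 4
add 9: [0, 7, 9] sum 16, len 3
add 1: [0, 7, 9, 1] sum 17, len 4
add 5: [9, 1, 5] sum 15, len 3
add 8: [1, 5, 8] sum 14, len 3
add 7: [8, 7] sum 15, len 2
Longest length seen: 4.

4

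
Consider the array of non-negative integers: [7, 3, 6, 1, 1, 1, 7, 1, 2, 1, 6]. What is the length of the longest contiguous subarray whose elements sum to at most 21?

8

[7] sum 7 len 1
[7, 3] sum 10 len 2
[7, 3, 6] sum 16 len 3
[7, 3, 6, 1] sum 17 len 4
[7, 3, 6, 1, 1] sum 18 len 5
[7, 3, 6, 1, 1, 1] sum 19 len 6
[3, 6, 1, 1, 1, 7] sum 19 len 6
[3, 6, 1, 1, 1, 7, 1] sum 20 len 7
[6, 1, 1, 1, 7, 1, 2] sum 19 len 7
[6, 1, 1, 1, 7, 1, 2, 1] sum 20 len 8
[1, 1, 1, 7, 1, 2, 1, 6] sum 20 len 8
Longest length seen: 8.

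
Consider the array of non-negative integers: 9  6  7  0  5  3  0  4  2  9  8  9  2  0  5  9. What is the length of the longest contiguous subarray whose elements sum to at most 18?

6

[9] sum 9 len 1
[9, 6] sum 15 len 2
[6, 7] sum 13 len 2
[6, 7, 0] sum 13 len 3
[6, 7, 0, 5] sum 18 len 4
[7, 0, 5, 3] sum 15 len 4
[7, 0, 5, 3, 0] sum 15 len 5
[0, 5, 3, 0, 4] sum 12 len 5
[0, 5, 3, 0, 4, 2] sum 14 len 6
[3, 0, 4, 2, 9] sum 18 len 5
[9, 8] sum 17 len 2
[8, 9] sum 17 len 2
[9, 2] sum 11 len 2
[9, 2, 0] sum 11 len 3
[9, 2, 0, 5] sum 16 len 4
[2, 0, 5, 9] sum 16 len 4
Longest length seen: 6.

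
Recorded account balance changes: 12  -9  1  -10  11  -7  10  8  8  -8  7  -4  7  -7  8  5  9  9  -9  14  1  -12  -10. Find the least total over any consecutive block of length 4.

-7

[12, -9, 1, -10] → sum -6
[-9, 1, -10, 11] → sum -7
[1, -10, 11, -7] → sum -5
[-10, 11, -7, 10] → sum 4
[11, -7, 10, 8] → sum 22
[-7, 10, 8, 8] → sum 19
[10, 8, 8, -8] → sum 18
[8, 8, -8, 7] → sum 15
[8, -8, 7, -4] → sum 3
[-8, 7, -4, 7] → sum 2
[7, -4, 7, -7] → sum 3
[-4, 7, -7, 8] → sum 4
[7, -7, 8, 5] → sum 13
[-7, 8, 5, 9] → sum 15
[8, 5, 9, 9] → sum 31
[5, 9, 9, -9] → sum 14
[9, 9, -9, 14] → sum 23
[9, -9, 14, 1] → sum 15
[-9, 14, 1, -12] → sum -6
[14, 1, -12, -10] → sum -7
Least of these is -7.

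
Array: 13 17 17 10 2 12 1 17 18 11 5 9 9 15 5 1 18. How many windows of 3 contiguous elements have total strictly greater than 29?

[13, 17, 17] → sum 47  > 29 ✓
[17, 17, 10] → sum 44  > 29 ✓
[17, 10, 2] → sum 29
[10, 2, 12] → sum 24
[2, 12, 1] → sum 15
[12, 1, 17] → sum 30  > 29 ✓
[1, 17, 18] → sum 36  > 29 ✓
[17, 18, 11] → sum 46  > 29 ✓
[18, 11, 5] → sum 34  > 29 ✓
[11, 5, 9] → sum 25
[5, 9, 9] → sum 23
[9, 9, 15] → sum 33  > 29 ✓
[9, 15, 5] → sum 29
[15, 5, 1] → sum 21
[5, 1, 18] → sum 24
7 windows satisfy the condition.

7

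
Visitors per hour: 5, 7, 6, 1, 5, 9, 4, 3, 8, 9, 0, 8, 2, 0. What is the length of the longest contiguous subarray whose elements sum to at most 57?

12

Extend to the right; shrink from the left whenever the sum exceeds 57:
[5] sum 5 len 1
[5, 7] sum 12 len 2
[5, 7, 6] sum 18 len 3
[5, 7, 6, 1] sum 19 len 4
[5, 7, 6, 1, 5] sum 24 len 5
[5, 7, 6, 1, 5, 9] sum 33 len 6
[5, 7, 6, 1, 5, 9, 4] sum 37 len 7
[5, 7, 6, 1, 5, 9, 4, 3] sum 40 len 8
[5, 7, 6, 1, 5, 9, 4, 3, 8] sum 48 len 9
[5, 7, 6, 1, 5, 9, 4, 3, 8, 9] sum 57 len 10
[5, 7, 6, 1, 5, 9, 4, 3, 8, 9, 0] sum 57 len 11
[6, 1, 5, 9, 4, 3, 8, 9, 0, 8] sum 53 len 10
[6, 1, 5, 9, 4, 3, 8, 9, 0, 8, 2] sum 55 len 11
[6, 1, 5, 9, 4, 3, 8, 9, 0, 8, 2, 0] sum 55 len 12
Longest length seen: 12.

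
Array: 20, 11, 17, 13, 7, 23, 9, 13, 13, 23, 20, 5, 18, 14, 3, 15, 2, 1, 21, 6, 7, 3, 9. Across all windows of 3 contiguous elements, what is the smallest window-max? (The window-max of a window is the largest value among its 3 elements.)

7

Window maxs for each of the 21 positions:
20 11 17 → max 20
11 17 13 → max 17
17 13 7 → max 17
13 7 23 → max 23
7 23 9 → max 23
23 9 13 → max 23
9 13 13 → max 13
13 13 23 → max 23
13 23 20 → max 23
23 20 5 → max 23
20 5 18 → max 20
5 18 14 → max 18
18 14 3 → max 18
14 3 15 → max 15
3 15 2 → max 15
15 2 1 → max 15
2 1 21 → max 21
1 21 6 → max 21
21 6 7 → max 21
6 7 3 → max 7
7 3 9 → max 9
Smallest of these is 7.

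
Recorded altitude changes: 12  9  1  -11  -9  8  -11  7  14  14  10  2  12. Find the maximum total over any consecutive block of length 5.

12 9 1 -11 -9 → sum 2
9 1 -11 -9 8 → sum -2
1 -11 -9 8 -11 → sum -22
-11 -9 8 -11 7 → sum -16
-9 8 -11 7 14 → sum 9
8 -11 7 14 14 → sum 32
-11 7 14 14 10 → sum 34
7 14 14 10 2 → sum 47
14 14 10 2 12 → sum 52
Maximum of these is 52.

52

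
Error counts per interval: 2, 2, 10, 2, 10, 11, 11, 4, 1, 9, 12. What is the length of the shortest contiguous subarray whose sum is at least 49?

add 2: running sum 2 < 49
add 2: running sum 4 < 49
add 10: running sum 14 < 49
add 2: running sum 16 < 49
add 10: running sum 26 < 49
add 11: running sum 37 < 49
add 11: running sum 48 < 49
end 7: [2, 10, 2, 10, 11, 11, 4] sum 50, len 7
end 8: [10, 2, 10, 11, 11, 4, 1] sum 49, len 7
end 9: [10, 2, 10, 11, 11, 4, 1, 9] sum 58, len 8
end 10: [10, 11, 11, 4, 1, 9, 12] sum 58, len 7
Shortest qualifying length: 7.

7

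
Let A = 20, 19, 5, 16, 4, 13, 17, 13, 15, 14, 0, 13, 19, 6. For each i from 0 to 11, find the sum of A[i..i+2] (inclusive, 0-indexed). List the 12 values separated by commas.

44, 40, 25, 33, 34, 43, 45, 42, 29, 27, 32, 38

[20, 19, 5] → sum 44
[19, 5, 16] → sum 40
[5, 16, 4] → sum 25
[16, 4, 13] → sum 33
[4, 13, 17] → sum 34
[13, 17, 13] → sum 43
[17, 13, 15] → sum 45
[13, 15, 14] → sum 42
[15, 14, 0] → sum 29
[14, 0, 13] → sum 27
[0, 13, 19] → sum 32
[13, 19, 6] → sum 38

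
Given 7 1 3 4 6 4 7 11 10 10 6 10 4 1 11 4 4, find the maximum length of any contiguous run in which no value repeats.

add 7: [7] len 1
add 1: [7, 1] len 2
add 3: [7, 1, 3] len 3
add 4: [7, 1, 3, 4] len 4
add 6: [7, 1, 3, 4, 6] len 5
add 4 (repeat 4, move left end past it): [6, 4] len 2
add 7: [6, 4, 7] len 3
add 11: [6, 4, 7, 11] len 4
add 10: [6, 4, 7, 11, 10] len 5
add 10 (repeat 10, move left end past it): [10] len 1
add 6: [10, 6] len 2
add 10 (repeat 10, move left end past it): [6, 10] len 2
add 4: [6, 10, 4] len 3
add 1: [6, 10, 4, 1] len 4
add 11: [6, 10, 4, 1, 11] len 5
add 4 (repeat 4, move left end past it): [1, 11, 4] len 3
add 4 (repeat 4, move left end past it): [4] len 1
Longest all-distinct length: 5.

5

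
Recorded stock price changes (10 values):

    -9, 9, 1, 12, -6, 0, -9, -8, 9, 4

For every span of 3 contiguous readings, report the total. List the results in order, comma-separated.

1, 22, 7, 6, -15, -17, -8, 5

-9 9 1 → sum 1
9 1 12 → sum 22
1 12 -6 → sum 7
12 -6 0 → sum 6
-6 0 -9 → sum -15
0 -9 -8 → sum -17
-9 -8 9 → sum -8
-8 9 4 → sum 5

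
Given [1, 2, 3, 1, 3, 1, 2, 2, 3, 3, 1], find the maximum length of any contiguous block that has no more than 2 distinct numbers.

4

add 1: window [1] (1 distinct), len 1
add 2: window [1, 2] (2 distinct), len 2
add 3: window [2, 3] (2 distinct), len 2
add 1: window [3, 1] (2 distinct), len 2
add 3: window [3, 1, 3] (2 distinct), len 3
add 1: window [3, 1, 3, 1] (2 distinct), len 4
add 2: window [1, 2] (2 distinct), len 2
add 2: window [1, 2, 2] (2 distinct), len 3
add 3: window [2, 2, 3] (2 distinct), len 3
add 3: window [2, 2, 3, 3] (2 distinct), len 4
add 1: window [3, 3, 1] (2 distinct), len 3
Longest length with ≤2 distinct: 4.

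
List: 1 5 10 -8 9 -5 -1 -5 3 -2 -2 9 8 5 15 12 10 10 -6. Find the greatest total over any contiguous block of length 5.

52

[1, 5, 10, -8, 9] → sum 17
[5, 10, -8, 9, -5] → sum 11
[10, -8, 9, -5, -1] → sum 5
[-8, 9, -5, -1, -5] → sum -10
[9, -5, -1, -5, 3] → sum 1
[-5, -1, -5, 3, -2] → sum -10
[-1, -5, 3, -2, -2] → sum -7
[-5, 3, -2, -2, 9] → sum 3
[3, -2, -2, 9, 8] → sum 16
[-2, -2, 9, 8, 5] → sum 18
[-2, 9, 8, 5, 15] → sum 35
[9, 8, 5, 15, 12] → sum 49
[8, 5, 15, 12, 10] → sum 50
[5, 15, 12, 10, 10] → sum 52
[15, 12, 10, 10, -6] → sum 41
Greatest of these is 52.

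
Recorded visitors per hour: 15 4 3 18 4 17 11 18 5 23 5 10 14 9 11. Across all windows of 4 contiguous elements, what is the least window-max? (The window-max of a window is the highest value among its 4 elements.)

(15, 4, 3, 18) → max 18
(4, 3, 18, 4) → max 18
(3, 18, 4, 17) → max 18
(18, 4, 17, 11) → max 18
(4, 17, 11, 18) → max 18
(17, 11, 18, 5) → max 18
(11, 18, 5, 23) → max 23
(18, 5, 23, 5) → max 23
(5, 23, 5, 10) → max 23
(23, 5, 10, 14) → max 23
(5, 10, 14, 9) → max 14
(10, 14, 9, 11) → max 14
Least of these is 14.

14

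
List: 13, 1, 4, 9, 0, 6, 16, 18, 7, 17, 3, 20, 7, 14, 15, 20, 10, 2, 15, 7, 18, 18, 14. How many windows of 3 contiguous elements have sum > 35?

[13, 1, 4] → sum 18
[1, 4, 9] → sum 14
[4, 9, 0] → sum 13
[9, 0, 6] → sum 15
[0, 6, 16] → sum 22
[6, 16, 18] → sum 40  > 35 ✓
[16, 18, 7] → sum 41  > 35 ✓
[18, 7, 17] → sum 42  > 35 ✓
[7, 17, 3] → sum 27
[17, 3, 20] → sum 40  > 35 ✓
[3, 20, 7] → sum 30
[20, 7, 14] → sum 41  > 35 ✓
[7, 14, 15] → sum 36  > 35 ✓
[14, 15, 20] → sum 49  > 35 ✓
[15, 20, 10] → sum 45  > 35 ✓
[20, 10, 2] → sum 32
[10, 2, 15] → sum 27
[2, 15, 7] → sum 24
[15, 7, 18] → sum 40  > 35 ✓
[7, 18, 18] → sum 43  > 35 ✓
[18, 18, 14] → sum 50  > 35 ✓
11 windows satisfy the condition.

11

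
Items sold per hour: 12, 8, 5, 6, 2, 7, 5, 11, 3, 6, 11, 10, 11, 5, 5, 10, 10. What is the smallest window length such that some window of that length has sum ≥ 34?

4

add 12: running sum 12 < 34
add 8: running sum 20 < 34
add 5: running sum 25 < 34
add 6: running sum 31 < 34
add 2: running sum 33 < 34
add 7: shortest ending here [12, 8, 5, 6, 2, 7] sum 40, len 6
add 5: shortest ending here [12, 8, 5, 6, 2, 7, 5] sum 45, len 7
add 11: shortest ending here [5, 6, 2, 7, 5, 11] sum 36, len 6
add 3: shortest ending here [6, 2, 7, 5, 11, 3] sum 34, len 6
add 6: shortest ending here [2, 7, 5, 11, 3, 6] sum 34, len 6
add 11: shortest ending here [5, 11, 3, 6, 11] sum 36, len 5
add 10: shortest ending here [11, 3, 6, 11, 10] sum 41, len 5
add 11: shortest ending here [6, 11, 10, 11] sum 38, len 4
add 5: shortest ending here [11, 10, 11, 5] sum 37, len 4
add 5: shortest ending here [11, 10, 11, 5, 5] sum 42, len 5
add 10: shortest ending here [10, 11, 5, 5, 10] sum 41, len 5
add 10: shortest ending here [11, 5, 5, 10, 10] sum 41, len 5
Shortest qualifying length: 4.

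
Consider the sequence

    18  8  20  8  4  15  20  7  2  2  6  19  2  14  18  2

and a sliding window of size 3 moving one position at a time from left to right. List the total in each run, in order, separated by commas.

46, 36, 32, 27, 39, 42, 29, 11, 10, 27, 27, 35, 34, 34

(18, 8, 20) → sum 46
(8, 20, 8) → sum 36
(20, 8, 4) → sum 32
(8, 4, 15) → sum 27
(4, 15, 20) → sum 39
(15, 20, 7) → sum 42
(20, 7, 2) → sum 29
(7, 2, 2) → sum 11
(2, 2, 6) → sum 10
(2, 6, 19) → sum 27
(6, 19, 2) → sum 27
(19, 2, 14) → sum 35
(2, 14, 18) → sum 34
(14, 18, 2) → sum 34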